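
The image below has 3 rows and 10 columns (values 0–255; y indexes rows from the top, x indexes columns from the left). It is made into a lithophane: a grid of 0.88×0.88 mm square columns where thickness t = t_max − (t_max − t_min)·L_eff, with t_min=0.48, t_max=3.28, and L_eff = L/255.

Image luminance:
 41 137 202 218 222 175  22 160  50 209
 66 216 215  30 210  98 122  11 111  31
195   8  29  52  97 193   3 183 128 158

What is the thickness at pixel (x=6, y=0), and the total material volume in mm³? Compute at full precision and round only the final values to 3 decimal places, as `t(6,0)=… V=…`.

span = t_max - t_min = 3.28 - 0.48 = 2.800
L(6,0) = 22, L_eff = 22/255 = 0.086275
t(6,0) = 3.28 - 2.800·0.086275 = 3.038
Σt over all 3·10 pixels = 75172/1275 ≈ 58.9584314
V = pitch²·Σt = 0.88²·75172/1275 = 45.657

t(6,0)=3.038 V=45.657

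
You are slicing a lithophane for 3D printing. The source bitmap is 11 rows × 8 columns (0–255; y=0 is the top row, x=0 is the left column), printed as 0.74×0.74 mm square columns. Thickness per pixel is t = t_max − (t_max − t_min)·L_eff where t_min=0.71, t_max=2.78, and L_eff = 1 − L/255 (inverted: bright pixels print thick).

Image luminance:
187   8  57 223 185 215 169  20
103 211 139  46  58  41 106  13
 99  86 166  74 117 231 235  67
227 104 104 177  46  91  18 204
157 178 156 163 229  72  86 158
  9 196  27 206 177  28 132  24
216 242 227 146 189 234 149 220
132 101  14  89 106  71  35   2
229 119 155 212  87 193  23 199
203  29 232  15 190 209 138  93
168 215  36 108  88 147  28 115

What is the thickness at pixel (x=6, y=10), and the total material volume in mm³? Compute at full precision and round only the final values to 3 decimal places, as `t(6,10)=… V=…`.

t(6,10)=0.937 V=84.129

span = t_max - t_min = 2.78 - 0.71 = 2.070
L(6,10) = 28, L_eff = 1 - 28/255 = 0.890196 (inverted)
t(6,10) = 2.78 - 2.070·0.890196 = 0.937
Σt over all 11·8 pixels = 1305881/8500 ≈ 153.6330588
V = pitch²·Σt = 0.74²·1305881/8500 = 84.129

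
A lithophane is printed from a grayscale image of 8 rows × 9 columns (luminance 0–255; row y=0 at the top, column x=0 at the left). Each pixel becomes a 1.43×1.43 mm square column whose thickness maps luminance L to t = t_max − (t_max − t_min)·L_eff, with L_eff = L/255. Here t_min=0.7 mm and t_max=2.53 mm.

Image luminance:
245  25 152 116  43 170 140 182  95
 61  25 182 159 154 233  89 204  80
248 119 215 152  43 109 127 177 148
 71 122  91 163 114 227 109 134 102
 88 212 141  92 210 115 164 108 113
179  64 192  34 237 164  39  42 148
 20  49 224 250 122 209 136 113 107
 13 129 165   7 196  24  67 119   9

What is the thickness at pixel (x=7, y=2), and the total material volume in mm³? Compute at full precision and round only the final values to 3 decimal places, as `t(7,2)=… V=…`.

span = t_max - t_min = 2.53 - 0.7 = 1.830
L(7,2) = 177, L_eff = 177/255 = 0.694118
t(7,2) = 2.53 - 1.830·0.694118 = 1.260
Σt over all 8·9 pixels = 991613/8500 ≈ 116.6603529
V = pitch²·Σt = 1.43²·991613/8500 = 238.559

t(7,2)=1.260 V=238.559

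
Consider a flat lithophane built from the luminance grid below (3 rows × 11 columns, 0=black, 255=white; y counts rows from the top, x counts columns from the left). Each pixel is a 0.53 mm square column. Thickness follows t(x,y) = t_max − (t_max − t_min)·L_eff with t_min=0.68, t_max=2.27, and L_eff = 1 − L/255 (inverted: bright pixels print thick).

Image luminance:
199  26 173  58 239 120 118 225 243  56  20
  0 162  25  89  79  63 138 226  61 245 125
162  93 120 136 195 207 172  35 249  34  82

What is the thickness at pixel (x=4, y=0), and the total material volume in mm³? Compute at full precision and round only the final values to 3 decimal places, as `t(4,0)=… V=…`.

t(4,0)=2.170 V=13.616

span = t_max - t_min = 2.27 - 0.68 = 1.590
L(4,0) = 239, L_eff = 1 - 239/255 = 0.062745 (inverted)
t(4,0) = 2.27 - 1.590·0.062745 = 2.170
Σt over all 3·11 pixels = 82403/1700 ≈ 48.4723529
V = pitch²·Σt = 0.53²·82403/1700 = 13.616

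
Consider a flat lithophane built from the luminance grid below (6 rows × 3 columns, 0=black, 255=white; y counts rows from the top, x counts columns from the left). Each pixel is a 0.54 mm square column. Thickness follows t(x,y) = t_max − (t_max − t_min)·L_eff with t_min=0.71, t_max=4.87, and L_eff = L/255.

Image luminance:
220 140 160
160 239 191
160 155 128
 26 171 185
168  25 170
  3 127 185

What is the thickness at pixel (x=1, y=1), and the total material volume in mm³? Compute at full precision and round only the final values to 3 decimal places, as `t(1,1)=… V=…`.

span = t_max - t_min = 4.87 - 0.71 = 4.160
L(1,1) = 239, L_eff = 239/255 = 0.937255
t(1,1) = 4.87 - 4.160·0.937255 = 0.971
Σt over all 6·3 pixels = 191387/4250 ≈ 45.0322353
V = pitch²·Σt = 0.54²·191387/4250 = 13.131

t(1,1)=0.971 V=13.131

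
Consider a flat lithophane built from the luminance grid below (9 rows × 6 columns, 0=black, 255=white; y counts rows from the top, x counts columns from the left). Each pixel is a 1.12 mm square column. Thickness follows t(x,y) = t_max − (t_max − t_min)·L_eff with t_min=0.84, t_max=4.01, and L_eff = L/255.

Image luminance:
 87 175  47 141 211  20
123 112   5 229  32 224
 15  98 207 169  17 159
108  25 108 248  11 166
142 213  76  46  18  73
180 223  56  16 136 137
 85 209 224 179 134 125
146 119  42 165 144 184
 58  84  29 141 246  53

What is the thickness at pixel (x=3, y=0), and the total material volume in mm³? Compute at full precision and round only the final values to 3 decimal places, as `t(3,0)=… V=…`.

t(3,0)=2.257 V=171.515

span = t_max - t_min = 4.01 - 0.84 = 3.170
L(3,0) = 141, L_eff = 141/255 = 0.552941
t(3,0) = 4.01 - 3.170·0.552941 = 2.257
Σt over all 9·6 pixels = 116221/850 ≈ 136.7305882
V = pitch²·Σt = 1.12²·116221/850 = 171.515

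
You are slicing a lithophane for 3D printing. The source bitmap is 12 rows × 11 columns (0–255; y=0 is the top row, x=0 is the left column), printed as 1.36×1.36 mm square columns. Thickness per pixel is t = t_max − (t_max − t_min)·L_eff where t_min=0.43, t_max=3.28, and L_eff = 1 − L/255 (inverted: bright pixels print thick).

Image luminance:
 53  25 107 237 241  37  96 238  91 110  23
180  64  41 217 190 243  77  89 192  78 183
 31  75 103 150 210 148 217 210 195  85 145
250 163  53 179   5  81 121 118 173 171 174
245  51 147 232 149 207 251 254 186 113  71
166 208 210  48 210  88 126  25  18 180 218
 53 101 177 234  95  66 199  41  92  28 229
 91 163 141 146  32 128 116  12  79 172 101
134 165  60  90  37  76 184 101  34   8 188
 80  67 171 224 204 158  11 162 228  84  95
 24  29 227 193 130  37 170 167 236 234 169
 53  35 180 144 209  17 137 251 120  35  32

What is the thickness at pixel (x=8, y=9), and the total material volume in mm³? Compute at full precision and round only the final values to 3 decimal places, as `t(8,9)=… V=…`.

span = t_max - t_min = 3.28 - 0.43 = 2.850
L(8,9) = 228, L_eff = 1 - 228/255 = 0.105882 (inverted)
t(8,9) = 3.28 - 2.850·0.105882 = 2.978
Σt over all 12·11 pixels = 211247/850 ≈ 248.5258824
V = pitch²·Σt = 1.36²·211247/850 = 459.673

t(8,9)=2.978 V=459.673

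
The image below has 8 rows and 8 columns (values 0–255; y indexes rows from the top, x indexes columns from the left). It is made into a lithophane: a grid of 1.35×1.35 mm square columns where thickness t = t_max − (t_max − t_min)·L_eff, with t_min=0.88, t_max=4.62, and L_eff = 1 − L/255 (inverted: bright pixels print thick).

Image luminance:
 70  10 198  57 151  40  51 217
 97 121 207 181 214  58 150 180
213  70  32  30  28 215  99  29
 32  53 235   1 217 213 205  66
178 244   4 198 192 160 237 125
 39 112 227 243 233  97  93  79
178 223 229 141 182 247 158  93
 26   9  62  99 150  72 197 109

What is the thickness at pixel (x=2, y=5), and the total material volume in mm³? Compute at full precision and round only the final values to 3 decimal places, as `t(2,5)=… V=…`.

span = t_max - t_min = 4.62 - 0.88 = 3.740
L(2,5) = 227, L_eff = 1 - 227/255 = 0.109804 (inverted)
t(2,5) = 4.62 - 3.740·0.109804 = 4.209
Σt over all 8·8 pixels = 179.168
V = pitch²·Σt = 1.35²·179.168 = 326.534

t(2,5)=4.209 V=326.534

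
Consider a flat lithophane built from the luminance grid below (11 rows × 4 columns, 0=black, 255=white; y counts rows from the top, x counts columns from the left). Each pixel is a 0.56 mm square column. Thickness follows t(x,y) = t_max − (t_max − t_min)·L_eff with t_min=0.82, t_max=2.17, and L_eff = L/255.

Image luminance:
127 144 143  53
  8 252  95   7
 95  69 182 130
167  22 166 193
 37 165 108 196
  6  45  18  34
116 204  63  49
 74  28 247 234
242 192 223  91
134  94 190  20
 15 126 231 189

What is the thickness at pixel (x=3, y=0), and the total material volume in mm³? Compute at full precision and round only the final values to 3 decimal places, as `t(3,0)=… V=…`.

t(3,0)=1.889 V=21.269

span = t_max - t_min = 2.17 - 0.82 = 1.350
L(3,0) = 53, L_eff = 53/255 = 0.207843
t(3,0) = 2.17 - 1.350·0.207843 = 1.889
Σt over all 11·4 pixels = 1153/17 ≈ 67.8235294
V = pitch²·Σt = 0.56²·1153/17 = 21.269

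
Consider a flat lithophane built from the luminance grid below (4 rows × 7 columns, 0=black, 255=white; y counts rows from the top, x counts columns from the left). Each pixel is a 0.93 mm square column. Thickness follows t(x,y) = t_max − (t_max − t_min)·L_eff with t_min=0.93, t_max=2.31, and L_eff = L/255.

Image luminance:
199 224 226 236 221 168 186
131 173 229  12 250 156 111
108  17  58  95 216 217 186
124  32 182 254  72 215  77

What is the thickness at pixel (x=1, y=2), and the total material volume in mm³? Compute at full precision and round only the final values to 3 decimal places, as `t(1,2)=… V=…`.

span = t_max - t_min = 2.31 - 0.93 = 1.380
L(1,2) = 17, L_eff = 17/255 = 0.066667
t(1,2) = 2.31 - 1.380·0.066667 = 2.218
Σt over all 4·7 pixels = 34853/850 ≈ 41.0035294
V = pitch²·Σt = 0.93²·34853/850 = 35.464

t(1,2)=2.218 V=35.464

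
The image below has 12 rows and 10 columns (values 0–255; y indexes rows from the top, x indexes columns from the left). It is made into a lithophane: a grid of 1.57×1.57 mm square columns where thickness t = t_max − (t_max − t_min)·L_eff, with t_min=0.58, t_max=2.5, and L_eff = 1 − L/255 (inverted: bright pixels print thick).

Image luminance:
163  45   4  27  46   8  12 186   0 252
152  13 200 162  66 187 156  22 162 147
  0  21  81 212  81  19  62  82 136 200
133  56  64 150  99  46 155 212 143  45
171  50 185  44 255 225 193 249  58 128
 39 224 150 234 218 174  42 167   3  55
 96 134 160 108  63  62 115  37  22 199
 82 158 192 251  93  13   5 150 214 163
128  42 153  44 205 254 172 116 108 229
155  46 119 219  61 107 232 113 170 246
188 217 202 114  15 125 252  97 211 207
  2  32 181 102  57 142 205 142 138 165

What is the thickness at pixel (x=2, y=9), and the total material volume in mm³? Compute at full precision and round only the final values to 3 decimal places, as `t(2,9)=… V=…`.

span = t_max - t_min = 2.5 - 0.58 = 1.920
L(2,9) = 119, L_eff = 1 - 119/255 = 0.533333 (inverted)
t(2,9) = 2.5 - 1.920·0.533333 = 1.476
Σt over all 12·10 pixels = 386316/2125 ≈ 181.7957647
V = pitch²·Σt = 1.57²·386316/2125 = 448.108

t(2,9)=1.476 V=448.108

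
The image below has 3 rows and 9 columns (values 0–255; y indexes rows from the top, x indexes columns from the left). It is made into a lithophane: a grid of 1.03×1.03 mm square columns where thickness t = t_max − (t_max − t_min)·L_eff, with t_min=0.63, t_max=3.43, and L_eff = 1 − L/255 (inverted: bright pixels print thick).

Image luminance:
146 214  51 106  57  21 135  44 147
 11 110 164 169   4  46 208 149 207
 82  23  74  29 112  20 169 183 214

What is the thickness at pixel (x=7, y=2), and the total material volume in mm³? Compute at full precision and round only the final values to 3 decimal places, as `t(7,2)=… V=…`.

span = t_max - t_min = 3.43 - 0.63 = 2.800
L(7,2) = 183, L_eff = 1 - 183/255 = 0.282353 (inverted)
t(7,2) = 3.43 - 2.800·0.282353 = 2.639
Σt over all 3·9 pixels = 82957/1700 ≈ 48.7982353
V = pitch²·Σt = 1.03²·82957/1700 = 51.770

t(7,2)=2.639 V=51.770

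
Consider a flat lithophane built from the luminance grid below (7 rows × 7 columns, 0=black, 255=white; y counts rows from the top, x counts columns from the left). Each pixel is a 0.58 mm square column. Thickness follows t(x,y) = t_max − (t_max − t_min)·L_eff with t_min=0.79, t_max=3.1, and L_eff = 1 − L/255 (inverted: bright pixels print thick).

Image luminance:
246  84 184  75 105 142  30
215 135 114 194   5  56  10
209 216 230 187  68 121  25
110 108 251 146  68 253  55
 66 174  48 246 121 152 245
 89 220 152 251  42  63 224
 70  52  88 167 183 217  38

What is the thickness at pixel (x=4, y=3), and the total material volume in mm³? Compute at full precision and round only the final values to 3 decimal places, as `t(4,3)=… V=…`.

t(4,3)=1.406 V=32.982

span = t_max - t_min = 3.1 - 0.79 = 2.310
L(4,3) = 68, L_eff = 1 - 68/255 = 0.733333 (inverted)
t(4,3) = 3.1 - 2.310·0.733333 = 1.406
Σt over all 7·7 pixels = 166677/1700 ≈ 98.0452941
V = pitch²·Σt = 0.58²·166677/1700 = 32.982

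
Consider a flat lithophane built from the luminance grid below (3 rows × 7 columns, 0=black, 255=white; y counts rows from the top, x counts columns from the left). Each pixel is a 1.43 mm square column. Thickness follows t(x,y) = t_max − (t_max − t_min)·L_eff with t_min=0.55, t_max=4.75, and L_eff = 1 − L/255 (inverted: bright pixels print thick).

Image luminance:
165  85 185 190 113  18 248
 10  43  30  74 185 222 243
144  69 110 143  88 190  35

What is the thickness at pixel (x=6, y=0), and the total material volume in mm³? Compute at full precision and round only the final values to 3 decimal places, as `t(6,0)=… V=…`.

span = t_max - t_min = 4.75 - 0.55 = 4.200
L(6,0) = 248, L_eff = 1 - 248/255 = 0.027451 (inverted)
t(6,0) = 4.75 - 4.200·0.027451 = 4.635
Σt over all 3·7 pixels = 18431/340 ≈ 54.2088235
V = pitch²·Σt = 1.43²·18431/340 = 110.852

t(6,0)=4.635 V=110.852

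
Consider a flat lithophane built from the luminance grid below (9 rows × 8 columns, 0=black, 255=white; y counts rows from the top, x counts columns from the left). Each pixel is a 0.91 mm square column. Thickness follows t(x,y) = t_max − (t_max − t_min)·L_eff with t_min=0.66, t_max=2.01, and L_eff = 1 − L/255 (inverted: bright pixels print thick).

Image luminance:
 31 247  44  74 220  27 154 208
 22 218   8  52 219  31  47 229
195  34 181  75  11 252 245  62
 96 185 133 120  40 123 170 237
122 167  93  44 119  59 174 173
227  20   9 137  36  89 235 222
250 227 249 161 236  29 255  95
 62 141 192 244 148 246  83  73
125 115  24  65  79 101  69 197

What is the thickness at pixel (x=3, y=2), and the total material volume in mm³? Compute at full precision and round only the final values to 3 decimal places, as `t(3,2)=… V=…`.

span = t_max - t_min = 2.01 - 0.66 = 1.350
L(3,2) = 75, L_eff = 1 - 75/255 = 0.705882 (inverted)
t(3,2) = 2.01 - 1.350·0.705882 = 1.057
Σt over all 9·8 pixels = 82611/850 ≈ 97.1894118
V = pitch²·Σt = 0.91²·82611/850 = 80.483

t(3,2)=1.057 V=80.483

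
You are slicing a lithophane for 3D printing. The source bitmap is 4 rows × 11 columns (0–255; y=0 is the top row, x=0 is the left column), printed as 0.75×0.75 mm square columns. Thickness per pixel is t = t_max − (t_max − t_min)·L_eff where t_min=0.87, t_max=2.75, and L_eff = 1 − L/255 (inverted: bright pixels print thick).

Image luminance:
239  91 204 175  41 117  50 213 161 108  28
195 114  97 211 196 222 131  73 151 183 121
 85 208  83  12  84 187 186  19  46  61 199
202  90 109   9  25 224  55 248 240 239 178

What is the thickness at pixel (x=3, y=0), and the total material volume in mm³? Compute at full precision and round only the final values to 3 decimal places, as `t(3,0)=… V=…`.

span = t_max - t_min = 2.75 - 0.87 = 1.880
L(3,0) = 175, L_eff = 1 - 175/255 = 0.313725 (inverted)
t(3,0) = 2.75 - 1.880·0.313725 = 2.160
Σt over all 4·11 pixels = 34787/425 ≈ 81.8517647
V = pitch²·Σt = 0.75²·34787/425 = 46.042

t(3,0)=2.160 V=46.042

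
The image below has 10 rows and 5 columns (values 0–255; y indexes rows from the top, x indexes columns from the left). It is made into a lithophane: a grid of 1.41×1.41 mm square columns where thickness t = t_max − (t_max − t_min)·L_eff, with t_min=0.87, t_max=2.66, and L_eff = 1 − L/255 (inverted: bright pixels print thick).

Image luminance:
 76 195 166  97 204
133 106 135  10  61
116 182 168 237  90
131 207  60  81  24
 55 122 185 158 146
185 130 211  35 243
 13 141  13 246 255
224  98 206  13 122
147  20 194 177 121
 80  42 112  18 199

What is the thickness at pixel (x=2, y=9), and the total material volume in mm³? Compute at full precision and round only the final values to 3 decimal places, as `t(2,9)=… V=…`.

t(2,9)=1.656 V=175.659

span = t_max - t_min = 2.66 - 0.87 = 1.790
L(2,9) = 112, L_eff = 1 - 112/255 = 0.560784 (inverted)
t(2,9) = 2.66 - 1.790·0.560784 = 1.656
Σt over all 10·5 pixels = 37551/425 ≈ 88.3552941
V = pitch²·Σt = 1.41²·37551/425 = 175.659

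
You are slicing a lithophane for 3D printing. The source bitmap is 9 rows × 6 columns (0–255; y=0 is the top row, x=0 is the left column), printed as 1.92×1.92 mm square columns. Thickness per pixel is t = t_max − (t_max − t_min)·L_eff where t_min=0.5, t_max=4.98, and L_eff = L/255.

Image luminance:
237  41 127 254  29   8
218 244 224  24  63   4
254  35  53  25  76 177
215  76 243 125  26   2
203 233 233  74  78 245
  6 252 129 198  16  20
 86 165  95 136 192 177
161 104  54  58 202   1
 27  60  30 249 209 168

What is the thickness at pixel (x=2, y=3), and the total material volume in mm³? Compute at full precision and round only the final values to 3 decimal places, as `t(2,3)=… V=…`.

span = t_max - t_min = 4.98 - 0.5 = 4.480
L(2,3) = 243, L_eff = 243/255 = 0.952941
t(2,3) = 4.98 - 4.480·0.952941 = 0.711
Σt over all 9·6 pixels = 970573/6375 ≈ 152.2467451
V = pitch²·Σt = 1.92²·970573/6375 = 561.242

t(2,3)=0.711 V=561.242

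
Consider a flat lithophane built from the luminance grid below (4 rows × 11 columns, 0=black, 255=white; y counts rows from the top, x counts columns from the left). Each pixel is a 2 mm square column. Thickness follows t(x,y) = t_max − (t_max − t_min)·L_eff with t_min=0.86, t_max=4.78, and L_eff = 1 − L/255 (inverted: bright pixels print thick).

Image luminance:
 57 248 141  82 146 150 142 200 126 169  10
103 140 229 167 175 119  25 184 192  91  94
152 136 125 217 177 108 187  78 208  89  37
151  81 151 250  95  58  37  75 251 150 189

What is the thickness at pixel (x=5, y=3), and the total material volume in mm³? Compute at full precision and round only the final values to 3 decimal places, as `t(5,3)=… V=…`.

t(5,3)=1.752 V=519.809

span = t_max - t_min = 4.78 - 0.86 = 3.920
L(5,3) = 58, L_eff = 1 - 58/255 = 0.772549 (inverted)
t(5,3) = 4.78 - 3.920·0.772549 = 1.752
Σt over all 4·11 pixels = 828446/6375 ≈ 129.9523137
V = pitch²·Σt = 2²·828446/6375 = 519.809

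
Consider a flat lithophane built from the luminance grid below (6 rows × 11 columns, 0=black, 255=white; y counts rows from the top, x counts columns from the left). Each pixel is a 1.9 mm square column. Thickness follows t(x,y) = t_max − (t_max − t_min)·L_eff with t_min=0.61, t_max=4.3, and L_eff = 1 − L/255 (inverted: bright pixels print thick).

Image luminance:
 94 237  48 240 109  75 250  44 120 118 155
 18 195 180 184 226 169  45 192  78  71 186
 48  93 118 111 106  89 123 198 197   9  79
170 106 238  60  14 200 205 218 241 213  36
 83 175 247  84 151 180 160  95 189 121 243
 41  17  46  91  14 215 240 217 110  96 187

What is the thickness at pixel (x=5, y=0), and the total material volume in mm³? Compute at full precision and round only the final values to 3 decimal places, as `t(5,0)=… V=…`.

t(5,0)=1.695 V=610.682

span = t_max - t_min = 4.3 - 0.61 = 3.690
L(5,0) = 75, L_eff = 1 - 75/255 = 0.705882 (inverted)
t(5,0) = 4.3 - 3.690·0.705882 = 1.695
Σt over all 6·11 pixels = 169.164
V = pitch²·Σt = 1.9²·169.164 = 610.682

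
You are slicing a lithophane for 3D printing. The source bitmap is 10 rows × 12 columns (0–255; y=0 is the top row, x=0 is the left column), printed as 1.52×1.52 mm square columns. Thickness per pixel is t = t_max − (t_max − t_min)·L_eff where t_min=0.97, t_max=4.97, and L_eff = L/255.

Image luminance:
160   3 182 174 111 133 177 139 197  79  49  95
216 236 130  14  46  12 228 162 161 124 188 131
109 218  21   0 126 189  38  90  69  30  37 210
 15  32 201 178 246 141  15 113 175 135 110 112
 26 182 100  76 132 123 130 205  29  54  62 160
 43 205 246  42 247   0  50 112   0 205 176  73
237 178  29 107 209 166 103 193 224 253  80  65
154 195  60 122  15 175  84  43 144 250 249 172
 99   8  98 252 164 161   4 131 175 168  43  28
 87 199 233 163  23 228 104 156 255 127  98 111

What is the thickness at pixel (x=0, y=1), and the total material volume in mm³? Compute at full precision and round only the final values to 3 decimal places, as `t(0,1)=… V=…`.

span = t_max - t_min = 4.97 - 0.97 = 4.000
L(0,1) = 216, L_eff = 216/255 = 0.847059
t(0,1) = 4.97 - 4.000·0.847059 = 1.582
Σt over all 10·12 pixels = 30618/85 ≈ 360.2117647
V = pitch²·Σt = 1.52²·30618/85 = 832.233

t(0,1)=1.582 V=832.233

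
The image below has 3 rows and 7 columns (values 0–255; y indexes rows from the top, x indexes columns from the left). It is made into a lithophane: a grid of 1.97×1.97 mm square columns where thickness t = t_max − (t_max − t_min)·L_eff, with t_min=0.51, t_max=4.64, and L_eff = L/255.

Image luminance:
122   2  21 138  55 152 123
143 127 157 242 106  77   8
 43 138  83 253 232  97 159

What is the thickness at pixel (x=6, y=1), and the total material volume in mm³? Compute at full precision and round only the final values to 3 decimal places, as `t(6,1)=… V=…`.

span = t_max - t_min = 4.64 - 0.51 = 4.130
L(6,1) = 8, L_eff = 8/255 = 0.031373
t(6,1) = 4.64 - 4.130·0.031373 = 4.510
Σt over all 3·7 pixels = 243551/4250 ≈ 57.3061176
V = pitch²·Σt = 1.97²·243551/4250 = 222.399

t(6,1)=4.510 V=222.399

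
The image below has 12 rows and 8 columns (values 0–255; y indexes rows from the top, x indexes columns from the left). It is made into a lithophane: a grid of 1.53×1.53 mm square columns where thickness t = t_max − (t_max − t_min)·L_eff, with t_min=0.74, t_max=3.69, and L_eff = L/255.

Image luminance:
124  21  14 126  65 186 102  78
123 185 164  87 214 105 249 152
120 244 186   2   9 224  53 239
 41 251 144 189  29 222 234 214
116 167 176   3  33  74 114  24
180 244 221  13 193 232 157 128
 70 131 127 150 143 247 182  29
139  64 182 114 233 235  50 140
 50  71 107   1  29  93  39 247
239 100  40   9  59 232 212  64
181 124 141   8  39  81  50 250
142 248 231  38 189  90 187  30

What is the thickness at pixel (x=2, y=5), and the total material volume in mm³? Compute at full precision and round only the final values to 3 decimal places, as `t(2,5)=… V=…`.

t(2,5)=1.133 V=495.386

span = t_max - t_min = 3.69 - 0.74 = 2.950
L(2,5) = 221, L_eff = 221/255 = 0.866667
t(2,5) = 3.69 - 2.950·0.866667 = 1.133
Σt over all 12·8 pixels = 269818/1275 ≈ 211.6219608
V = pitch²·Σt = 1.53²·269818/1275 = 495.386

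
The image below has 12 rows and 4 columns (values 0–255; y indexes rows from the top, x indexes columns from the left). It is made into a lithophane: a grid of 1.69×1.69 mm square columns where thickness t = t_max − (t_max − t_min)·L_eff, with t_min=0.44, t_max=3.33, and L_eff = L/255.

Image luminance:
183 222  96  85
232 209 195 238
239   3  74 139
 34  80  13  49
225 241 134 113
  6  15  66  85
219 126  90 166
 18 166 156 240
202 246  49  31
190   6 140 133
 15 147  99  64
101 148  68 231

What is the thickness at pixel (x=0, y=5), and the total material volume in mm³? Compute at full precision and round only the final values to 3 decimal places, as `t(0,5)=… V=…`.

t(0,5)=3.262 V=261.430

span = t_max - t_min = 3.33 - 0.44 = 2.890
L(0,5) = 6, L_eff = 6/255 = 0.023529
t(0,5) = 3.33 - 2.890·0.023529 = 3.262
Σt over all 12·4 pixels = 91.534
V = pitch²·Σt = 1.69²·91.534 = 261.430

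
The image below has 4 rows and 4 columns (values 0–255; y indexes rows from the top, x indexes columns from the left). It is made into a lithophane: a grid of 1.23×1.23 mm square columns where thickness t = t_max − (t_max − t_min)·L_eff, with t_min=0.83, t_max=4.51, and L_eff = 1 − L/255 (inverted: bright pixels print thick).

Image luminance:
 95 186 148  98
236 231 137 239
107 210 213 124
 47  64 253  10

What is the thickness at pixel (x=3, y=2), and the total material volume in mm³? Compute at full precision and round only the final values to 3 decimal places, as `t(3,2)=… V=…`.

span = t_max - t_min = 4.51 - 0.83 = 3.680
L(3,2) = 124, L_eff = 1 - 124/255 = 0.513725 (inverted)
t(3,2) = 4.51 - 3.680·0.513725 = 2.619
Σt over all 4·4 pixels = 305276/6375 ≈ 47.8864314
V = pitch²·Σt = 1.23²·305276/6375 = 72.447

t(3,2)=2.619 V=72.447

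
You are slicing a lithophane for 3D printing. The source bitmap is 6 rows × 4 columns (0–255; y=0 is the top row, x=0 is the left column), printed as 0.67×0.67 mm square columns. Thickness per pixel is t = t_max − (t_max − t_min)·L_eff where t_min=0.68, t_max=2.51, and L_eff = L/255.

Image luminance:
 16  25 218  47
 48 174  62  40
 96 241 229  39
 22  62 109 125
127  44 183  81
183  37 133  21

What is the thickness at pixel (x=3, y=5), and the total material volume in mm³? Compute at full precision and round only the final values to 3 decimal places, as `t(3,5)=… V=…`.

span = t_max - t_min = 2.51 - 0.68 = 1.830
L(3,5) = 21, L_eff = 21/255 = 0.082353
t(3,5) = 2.51 - 1.830·0.082353 = 2.359
Σt over all 6·4 pixels = 183979/4250 ≈ 43.2891765
V = pitch²·Σt = 0.67²·183979/4250 = 19.433

t(3,5)=2.359 V=19.433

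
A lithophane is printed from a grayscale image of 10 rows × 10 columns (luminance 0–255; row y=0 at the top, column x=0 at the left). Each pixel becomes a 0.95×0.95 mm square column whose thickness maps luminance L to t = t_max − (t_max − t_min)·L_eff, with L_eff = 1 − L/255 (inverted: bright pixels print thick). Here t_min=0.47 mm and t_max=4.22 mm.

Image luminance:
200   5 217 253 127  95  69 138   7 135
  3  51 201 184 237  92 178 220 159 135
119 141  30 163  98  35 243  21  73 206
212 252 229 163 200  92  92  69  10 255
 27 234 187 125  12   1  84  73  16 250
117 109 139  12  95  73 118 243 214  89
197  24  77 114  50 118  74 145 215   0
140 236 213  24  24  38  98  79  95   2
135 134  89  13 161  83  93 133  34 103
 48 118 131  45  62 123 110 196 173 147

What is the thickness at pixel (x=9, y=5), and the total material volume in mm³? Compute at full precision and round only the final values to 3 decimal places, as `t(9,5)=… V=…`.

span = t_max - t_min = 4.22 - 0.47 = 3.750
L(9,5) = 89, L_eff = 1 - 89/255 = 0.650980 (inverted)
t(9,5) = 4.22 - 3.750·0.650980 = 1.779
Σt over all 10·10 pixels = 14917/68 ≈ 219.3676471
V = pitch²·Σt = 0.95²·14917/68 = 197.979

t(9,5)=1.779 V=197.979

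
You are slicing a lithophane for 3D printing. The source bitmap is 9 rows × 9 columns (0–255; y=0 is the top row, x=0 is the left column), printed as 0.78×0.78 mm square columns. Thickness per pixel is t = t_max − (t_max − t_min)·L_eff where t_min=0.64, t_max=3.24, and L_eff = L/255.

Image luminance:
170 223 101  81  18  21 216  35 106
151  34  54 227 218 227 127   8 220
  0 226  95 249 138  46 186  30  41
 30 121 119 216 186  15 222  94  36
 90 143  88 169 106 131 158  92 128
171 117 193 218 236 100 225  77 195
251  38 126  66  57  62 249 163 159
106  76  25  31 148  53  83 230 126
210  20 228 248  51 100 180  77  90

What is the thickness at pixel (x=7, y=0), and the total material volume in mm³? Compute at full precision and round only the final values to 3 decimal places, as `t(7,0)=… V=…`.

span = t_max - t_min = 3.24 - 0.64 = 2.600
L(7,0) = 35, L_eff = 35/255 = 0.137255
t(7,0) = 3.24 - 2.600·0.137255 = 2.883
Σt over all 9·9 pixels = 40462/255 ≈ 158.6745098
V = pitch²·Σt = 0.78²·40462/255 = 96.538

t(7,0)=2.883 V=96.538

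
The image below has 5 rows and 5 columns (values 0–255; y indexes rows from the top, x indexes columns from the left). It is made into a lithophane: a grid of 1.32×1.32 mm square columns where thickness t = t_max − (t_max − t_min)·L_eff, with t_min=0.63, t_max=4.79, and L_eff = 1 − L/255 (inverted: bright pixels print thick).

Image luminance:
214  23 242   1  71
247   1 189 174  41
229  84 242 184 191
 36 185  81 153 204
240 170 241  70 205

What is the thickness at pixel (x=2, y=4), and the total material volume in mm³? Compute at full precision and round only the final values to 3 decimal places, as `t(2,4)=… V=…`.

t(2,4)=4.562 V=133.127

span = t_max - t_min = 4.79 - 0.63 = 4.160
L(2,4) = 241, L_eff = 1 - 241/255 = 0.054902 (inverted)
t(2,4) = 4.79 - 4.160·0.054902 = 4.562
Σt over all 5·5 pixels = 1948313/25500 ≈ 76.4044314
V = pitch²·Σt = 1.32²·1948313/25500 = 133.127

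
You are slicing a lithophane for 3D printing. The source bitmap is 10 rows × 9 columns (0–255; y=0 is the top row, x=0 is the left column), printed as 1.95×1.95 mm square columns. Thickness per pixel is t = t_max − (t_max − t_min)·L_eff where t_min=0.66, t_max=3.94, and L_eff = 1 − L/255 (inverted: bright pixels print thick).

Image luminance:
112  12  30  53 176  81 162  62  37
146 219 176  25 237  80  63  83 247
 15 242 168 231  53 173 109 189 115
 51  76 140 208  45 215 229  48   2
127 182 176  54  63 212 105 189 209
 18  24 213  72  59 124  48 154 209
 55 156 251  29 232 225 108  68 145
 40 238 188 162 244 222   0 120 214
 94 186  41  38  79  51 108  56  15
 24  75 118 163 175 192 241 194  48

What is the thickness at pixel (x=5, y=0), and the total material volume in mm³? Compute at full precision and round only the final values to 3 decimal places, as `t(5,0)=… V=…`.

span = t_max - t_min = 3.94 - 0.66 = 3.280
L(5,0) = 81, L_eff = 1 - 81/255 = 0.682353 (inverted)
t(5,0) = 3.94 - 3.280·0.682353 = 1.702
Σt over all 10·9 pixels = 1292401/6375 ≈ 202.7295686
V = pitch²·Σt = 1.95²·1292401/6375 = 770.879

t(5,0)=1.702 V=770.879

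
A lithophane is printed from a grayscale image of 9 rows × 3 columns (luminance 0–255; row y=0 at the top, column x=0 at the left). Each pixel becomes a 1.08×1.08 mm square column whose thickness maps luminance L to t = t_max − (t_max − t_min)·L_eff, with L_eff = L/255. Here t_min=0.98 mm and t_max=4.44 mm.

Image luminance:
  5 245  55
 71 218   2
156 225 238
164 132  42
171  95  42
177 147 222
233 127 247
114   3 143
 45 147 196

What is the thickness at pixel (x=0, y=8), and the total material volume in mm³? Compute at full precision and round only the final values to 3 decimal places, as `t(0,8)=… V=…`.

span = t_max - t_min = 4.44 - 0.98 = 3.460
L(0,8) = 45, L_eff = 45/255 = 0.176471
t(0,8) = 4.44 - 3.460·0.176471 = 3.829
Σt over all 9·3 pixels = 447472/6375 ≈ 70.1916863
V = pitch²·Σt = 1.08²·447472/6375 = 81.872

t(0,8)=3.829 V=81.872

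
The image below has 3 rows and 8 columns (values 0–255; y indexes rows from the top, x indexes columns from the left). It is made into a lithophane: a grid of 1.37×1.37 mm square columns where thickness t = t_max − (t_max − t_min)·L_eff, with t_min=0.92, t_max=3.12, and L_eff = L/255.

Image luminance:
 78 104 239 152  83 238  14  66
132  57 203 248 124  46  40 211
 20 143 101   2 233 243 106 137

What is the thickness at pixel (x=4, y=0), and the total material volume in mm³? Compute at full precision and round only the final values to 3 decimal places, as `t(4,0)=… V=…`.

t(4,0)=2.404 V=91.640

span = t_max - t_min = 3.12 - 0.92 = 2.200
L(4,0) = 83, L_eff = 83/255 = 0.325490
t(4,0) = 3.12 - 2.200·0.325490 = 2.404
Σt over all 3·8 pixels = 62252/1275 ≈ 48.8250980
V = pitch²·Σt = 1.37²·62252/1275 = 91.640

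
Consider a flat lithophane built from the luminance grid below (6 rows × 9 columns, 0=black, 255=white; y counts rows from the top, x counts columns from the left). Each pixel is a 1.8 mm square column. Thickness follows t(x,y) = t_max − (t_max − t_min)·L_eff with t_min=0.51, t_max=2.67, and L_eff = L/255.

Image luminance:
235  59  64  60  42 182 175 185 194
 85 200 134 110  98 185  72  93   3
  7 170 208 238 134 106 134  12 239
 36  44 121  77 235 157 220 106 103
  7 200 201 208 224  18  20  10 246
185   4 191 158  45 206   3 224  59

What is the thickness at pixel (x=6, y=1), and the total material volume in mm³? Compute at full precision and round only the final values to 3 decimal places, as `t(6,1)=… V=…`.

t(6,1)=2.060 V=282.385

span = t_max - t_min = 2.67 - 0.51 = 2.160
L(6,1) = 72, L_eff = 72/255 = 0.282353
t(6,1) = 2.67 - 2.160·0.282353 = 2.060
Σt over all 6·9 pixels = 87.156
V = pitch²·Σt = 1.8²·87.156 = 282.385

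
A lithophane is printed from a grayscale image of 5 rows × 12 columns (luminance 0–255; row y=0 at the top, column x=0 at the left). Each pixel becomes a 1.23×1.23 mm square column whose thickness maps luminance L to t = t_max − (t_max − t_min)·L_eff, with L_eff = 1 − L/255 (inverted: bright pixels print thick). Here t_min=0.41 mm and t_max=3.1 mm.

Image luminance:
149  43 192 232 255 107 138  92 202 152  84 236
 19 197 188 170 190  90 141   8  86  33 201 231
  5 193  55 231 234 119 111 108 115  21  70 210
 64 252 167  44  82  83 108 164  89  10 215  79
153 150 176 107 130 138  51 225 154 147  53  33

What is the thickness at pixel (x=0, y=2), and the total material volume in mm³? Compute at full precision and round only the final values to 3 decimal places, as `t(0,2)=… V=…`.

t(0,2)=0.463 V=161.415

span = t_max - t_min = 3.1 - 0.41 = 2.690
L(0,2) = 5, L_eff = 1 - 5/255 = 0.980392 (inverted)
t(0,2) = 3.1 - 2.690·0.980392 = 0.463
Σt over all 5·12 pixels = 453443/4250 ≈ 106.6924706
V = pitch²·Σt = 1.23²·453443/4250 = 161.415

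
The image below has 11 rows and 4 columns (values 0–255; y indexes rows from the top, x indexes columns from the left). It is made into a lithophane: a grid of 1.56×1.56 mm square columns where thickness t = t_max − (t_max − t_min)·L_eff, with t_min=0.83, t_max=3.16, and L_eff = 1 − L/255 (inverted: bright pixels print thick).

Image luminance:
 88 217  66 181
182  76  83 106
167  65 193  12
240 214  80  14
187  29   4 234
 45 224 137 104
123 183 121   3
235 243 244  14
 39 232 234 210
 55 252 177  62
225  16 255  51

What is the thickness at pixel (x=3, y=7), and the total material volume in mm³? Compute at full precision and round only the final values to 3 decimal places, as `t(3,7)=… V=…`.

span = t_max - t_min = 3.16 - 0.83 = 2.330
L(3,7) = 14, L_eff = 1 - 14/255 = 0.945098 (inverted)
t(3,7) = 3.16 - 2.330·0.945098 = 0.958
Σt over all 11·4 pixels = 385181/4250 ≈ 90.6308235
V = pitch²·Σt = 1.56²·385181/4250 = 220.559

t(3,7)=0.958 V=220.559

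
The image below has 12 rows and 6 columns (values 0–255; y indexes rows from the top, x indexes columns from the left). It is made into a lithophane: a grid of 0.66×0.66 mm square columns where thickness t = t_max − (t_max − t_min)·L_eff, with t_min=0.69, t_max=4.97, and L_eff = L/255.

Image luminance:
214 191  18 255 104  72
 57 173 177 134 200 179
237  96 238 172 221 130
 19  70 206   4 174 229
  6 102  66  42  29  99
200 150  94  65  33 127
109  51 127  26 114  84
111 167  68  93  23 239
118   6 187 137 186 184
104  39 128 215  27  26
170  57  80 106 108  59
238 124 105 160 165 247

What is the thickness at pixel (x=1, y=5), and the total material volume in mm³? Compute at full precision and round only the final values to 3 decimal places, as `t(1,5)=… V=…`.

span = t_max - t_min = 4.97 - 0.69 = 4.280
L(1,5) = 150, L_eff = 150/255 = 0.588235
t(1,5) = 4.97 - 4.280·0.588235 = 2.452
Σt over all 12·6 pixels = 1342733/6375 ≈ 210.6247843
V = pitch²·Σt = 0.66²·1342733/6375 = 91.748

t(1,5)=2.452 V=91.748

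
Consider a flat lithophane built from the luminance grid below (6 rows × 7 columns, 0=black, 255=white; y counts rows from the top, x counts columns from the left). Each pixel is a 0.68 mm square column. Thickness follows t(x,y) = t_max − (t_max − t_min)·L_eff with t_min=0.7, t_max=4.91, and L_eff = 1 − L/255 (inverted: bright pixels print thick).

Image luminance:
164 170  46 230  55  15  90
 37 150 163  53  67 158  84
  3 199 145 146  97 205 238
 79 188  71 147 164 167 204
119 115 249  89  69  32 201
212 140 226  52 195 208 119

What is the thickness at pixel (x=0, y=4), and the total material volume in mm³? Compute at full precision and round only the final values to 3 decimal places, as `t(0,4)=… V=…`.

span = t_max - t_min = 4.91 - 0.7 = 4.210
L(0,4) = 119, L_eff = 1 - 119/255 = 0.533333 (inverted)
t(0,4) = 4.91 - 4.210·0.533333 = 2.665
Σt over all 6·7 pixels = 3090881/25500 ≈ 121.2110196
V = pitch²·Σt = 0.68²·3090881/25500 = 56.048

t(0,4)=2.665 V=56.048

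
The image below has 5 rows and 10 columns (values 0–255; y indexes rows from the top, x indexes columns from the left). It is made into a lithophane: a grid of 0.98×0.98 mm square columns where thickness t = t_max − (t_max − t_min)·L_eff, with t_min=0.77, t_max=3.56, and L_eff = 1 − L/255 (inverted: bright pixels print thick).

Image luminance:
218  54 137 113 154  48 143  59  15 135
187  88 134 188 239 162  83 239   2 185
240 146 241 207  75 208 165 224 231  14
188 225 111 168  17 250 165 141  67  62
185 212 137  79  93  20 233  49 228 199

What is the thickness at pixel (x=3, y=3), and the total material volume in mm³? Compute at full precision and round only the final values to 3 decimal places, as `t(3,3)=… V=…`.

t(3,3)=2.608 V=112.244

span = t_max - t_min = 3.56 - 0.77 = 2.790
L(3,3) = 168, L_eff = 1 - 168/255 = 0.341176 (inverted)
t(3,3) = 3.56 - 2.790·0.341176 = 2.608
Σt over all 5·10 pixels = 993409/8500 ≈ 116.8716471
V = pitch²·Σt = 0.98²·993409/8500 = 112.244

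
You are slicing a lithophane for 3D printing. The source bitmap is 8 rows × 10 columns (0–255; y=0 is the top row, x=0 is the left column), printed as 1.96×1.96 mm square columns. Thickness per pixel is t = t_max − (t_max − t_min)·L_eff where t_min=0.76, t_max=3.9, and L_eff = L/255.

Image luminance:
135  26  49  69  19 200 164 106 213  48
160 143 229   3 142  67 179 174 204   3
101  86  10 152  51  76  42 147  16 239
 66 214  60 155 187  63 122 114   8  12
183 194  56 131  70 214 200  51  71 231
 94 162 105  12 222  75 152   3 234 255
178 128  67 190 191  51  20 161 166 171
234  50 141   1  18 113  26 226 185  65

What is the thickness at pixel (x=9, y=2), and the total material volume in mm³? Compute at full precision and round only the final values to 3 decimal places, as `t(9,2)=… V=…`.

span = t_max - t_min = 3.9 - 0.76 = 3.140
L(9,2) = 239, L_eff = 239/255 = 0.937255
t(9,2) = 3.9 - 3.140·0.937255 = 0.957
Σt over all 8·10 pixels = 836631/4250 ≈ 196.8543529
V = pitch²·Σt = 1.96²·836631/4250 = 756.236

t(9,2)=0.957 V=756.236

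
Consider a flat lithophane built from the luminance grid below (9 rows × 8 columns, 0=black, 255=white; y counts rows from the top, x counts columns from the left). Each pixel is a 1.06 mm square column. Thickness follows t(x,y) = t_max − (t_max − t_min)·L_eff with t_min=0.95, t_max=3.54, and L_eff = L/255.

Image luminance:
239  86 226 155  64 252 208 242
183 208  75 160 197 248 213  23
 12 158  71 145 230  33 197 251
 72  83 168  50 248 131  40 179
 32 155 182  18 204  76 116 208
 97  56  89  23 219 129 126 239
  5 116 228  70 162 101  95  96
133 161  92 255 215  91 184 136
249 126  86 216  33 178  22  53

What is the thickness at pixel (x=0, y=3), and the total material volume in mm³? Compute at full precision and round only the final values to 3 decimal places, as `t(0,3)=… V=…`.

t(0,3)=2.809 V=173.185

span = t_max - t_min = 3.54 - 0.95 = 2.590
L(0,3) = 72, L_eff = 72/255 = 0.282353
t(0,3) = 3.54 - 2.590·0.282353 = 2.809
Σt over all 9·8 pixels = 3930419/25500 ≈ 154.1340784
V = pitch²·Σt = 1.06²·3930419/25500 = 173.185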